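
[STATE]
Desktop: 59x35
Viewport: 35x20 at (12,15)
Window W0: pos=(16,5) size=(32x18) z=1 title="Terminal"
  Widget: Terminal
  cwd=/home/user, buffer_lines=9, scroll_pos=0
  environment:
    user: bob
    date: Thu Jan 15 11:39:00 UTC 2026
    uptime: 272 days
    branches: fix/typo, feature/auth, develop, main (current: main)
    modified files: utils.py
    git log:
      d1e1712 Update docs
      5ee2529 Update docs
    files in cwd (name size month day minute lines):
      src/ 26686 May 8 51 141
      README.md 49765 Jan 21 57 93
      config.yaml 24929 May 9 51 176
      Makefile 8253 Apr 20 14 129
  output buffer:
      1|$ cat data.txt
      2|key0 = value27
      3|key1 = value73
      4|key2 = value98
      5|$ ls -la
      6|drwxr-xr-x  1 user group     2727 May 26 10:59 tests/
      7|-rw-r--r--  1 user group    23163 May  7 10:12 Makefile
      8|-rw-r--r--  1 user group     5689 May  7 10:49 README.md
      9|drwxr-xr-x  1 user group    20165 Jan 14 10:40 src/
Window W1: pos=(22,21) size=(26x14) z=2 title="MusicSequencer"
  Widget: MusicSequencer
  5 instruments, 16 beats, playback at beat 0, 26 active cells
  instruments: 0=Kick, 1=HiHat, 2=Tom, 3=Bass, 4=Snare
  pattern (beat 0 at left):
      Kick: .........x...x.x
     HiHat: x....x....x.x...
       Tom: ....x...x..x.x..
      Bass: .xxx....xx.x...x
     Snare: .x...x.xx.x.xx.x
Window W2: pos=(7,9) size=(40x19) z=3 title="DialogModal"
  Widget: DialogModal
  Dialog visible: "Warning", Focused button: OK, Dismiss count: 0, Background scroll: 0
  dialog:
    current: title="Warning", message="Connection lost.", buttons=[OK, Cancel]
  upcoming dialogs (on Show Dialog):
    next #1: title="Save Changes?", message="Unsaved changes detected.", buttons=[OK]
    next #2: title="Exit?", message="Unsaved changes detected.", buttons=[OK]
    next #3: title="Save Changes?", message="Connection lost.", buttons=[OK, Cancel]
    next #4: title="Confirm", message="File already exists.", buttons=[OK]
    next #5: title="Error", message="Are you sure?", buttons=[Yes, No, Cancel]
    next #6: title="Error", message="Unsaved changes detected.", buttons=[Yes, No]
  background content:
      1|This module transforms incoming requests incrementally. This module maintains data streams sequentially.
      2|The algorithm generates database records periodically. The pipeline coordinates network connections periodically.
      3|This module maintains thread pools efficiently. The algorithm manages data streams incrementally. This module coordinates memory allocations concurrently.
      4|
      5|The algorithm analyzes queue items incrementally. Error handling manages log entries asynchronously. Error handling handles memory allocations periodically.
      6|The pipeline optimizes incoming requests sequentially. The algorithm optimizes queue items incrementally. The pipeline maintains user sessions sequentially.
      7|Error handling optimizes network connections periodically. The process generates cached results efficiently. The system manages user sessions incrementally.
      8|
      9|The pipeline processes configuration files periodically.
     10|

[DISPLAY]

                                  ┃
algorithm analyzes queue items inc┃
pipel┌──────────────────┐ng reques┃
r han│     Warning      │ork conne┃
     │ Connection lost. │         ┃
pipel│  [OK]  Cancel    │uration f┃
     └──────────────────┘         ┃
                                  ┃
                                  ┃
                                  ┃
                                  ┃
                                  ┃
━━━━━━━━━━━━━━━━━━━━━━━━━━━━━━━━━━┛
          ┃  Bass·███····██·█···█  
          ┃ Snare·█···█·██·█·██·█  
          ┃                        
          ┃                        
          ┃                        
          ┃                        
          ┗━━━━━━━━━━━━━━━━━━━━━━━━


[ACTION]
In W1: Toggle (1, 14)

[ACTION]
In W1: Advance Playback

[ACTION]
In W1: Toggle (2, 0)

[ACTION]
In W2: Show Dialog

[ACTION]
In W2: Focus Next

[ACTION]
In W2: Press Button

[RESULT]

                                  ┃
algorithm analyzes queue items inc┃
pipeline optimizes incoming reques┃
r handling optimizes network conne┃
                                  ┃
pipeline processes configuration f┃
                                  ┃
                                  ┃
                                  ┃
                                  ┃
                                  ┃
                                  ┃
━━━━━━━━━━━━━━━━━━━━━━━━━━━━━━━━━━┛
          ┃  Bass·███····██·█···█  
          ┃ Snare·█···█·██·█·██·█  
          ┃                        
          ┃                        
          ┃                        
          ┃                        
          ┗━━━━━━━━━━━━━━━━━━━━━━━━


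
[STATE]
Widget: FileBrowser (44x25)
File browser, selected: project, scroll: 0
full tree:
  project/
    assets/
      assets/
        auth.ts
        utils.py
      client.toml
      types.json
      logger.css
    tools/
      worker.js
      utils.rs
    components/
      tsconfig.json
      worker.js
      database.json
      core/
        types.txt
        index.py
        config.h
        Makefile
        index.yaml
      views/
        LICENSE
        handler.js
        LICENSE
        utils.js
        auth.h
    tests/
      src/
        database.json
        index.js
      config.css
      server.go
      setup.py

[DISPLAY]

> [-] project/                              
    [+] assets/                             
    [+] tools/                              
    [+] components/                         
    [+] tests/                              
                                            
                                            
                                            
                                            
                                            
                                            
                                            
                                            
                                            
                                            
                                            
                                            
                                            
                                            
                                            
                                            
                                            
                                            
                                            
                                            


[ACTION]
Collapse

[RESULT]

> [+] project/                              
                                            
                                            
                                            
                                            
                                            
                                            
                                            
                                            
                                            
                                            
                                            
                                            
                                            
                                            
                                            
                                            
                                            
                                            
                                            
                                            
                                            
                                            
                                            
                                            


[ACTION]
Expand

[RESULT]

> [-] project/                              
    [+] assets/                             
    [+] tools/                              
    [+] components/                         
    [+] tests/                              
                                            
                                            
                                            
                                            
                                            
                                            
                                            
                                            
                                            
                                            
                                            
                                            
                                            
                                            
                                            
                                            
                                            
                                            
                                            
                                            


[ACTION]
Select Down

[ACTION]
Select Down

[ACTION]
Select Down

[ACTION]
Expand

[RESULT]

  [-] project/                              
    [+] assets/                             
    [+] tools/                              
  > [-] components/                         
      tsconfig.json                         
      worker.js                             
      database.json                         
      [+] core/                             
      [+] views/                            
    [+] tests/                              
                                            
                                            
                                            
                                            
                                            
                                            
                                            
                                            
                                            
                                            
                                            
                                            
                                            
                                            
                                            


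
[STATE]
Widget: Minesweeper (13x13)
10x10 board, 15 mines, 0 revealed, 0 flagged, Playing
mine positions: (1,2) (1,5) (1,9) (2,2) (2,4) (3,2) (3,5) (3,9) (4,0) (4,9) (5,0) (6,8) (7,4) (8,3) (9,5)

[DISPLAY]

■■■■■■■■■■   
■■■■■■■■■■   
■■■■■■■■■■   
■■■■■■■■■■   
■■■■■■■■■■   
■■■■■■■■■■   
■■■■■■■■■■   
■■■■■■■■■■   
■■■■■■■■■■   
■■■■■■■■■■   
             
             
             


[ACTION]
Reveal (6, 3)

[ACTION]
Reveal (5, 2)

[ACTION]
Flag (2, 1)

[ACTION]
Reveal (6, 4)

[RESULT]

■■■■■■1 1■   
■■■■■■1 1■   
■⚑■■■■2 2■   
■■■■■■1 2■   
■311111 2■   
■2     12■   
11 111 1■■   
  12■1 111   
  1■■21      
  1■■■1      
             
             
             


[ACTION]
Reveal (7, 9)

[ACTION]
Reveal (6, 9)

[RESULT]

■■■■■■1 1■   
■■■■■■1 1■   
■⚑■■■■2 2■   
■■■■■■1 2■   
■311111 2■   
■2     12■   
11 111 1■1   
  12■1 111   
  1■■21      
  1■■■1      
             
             
             


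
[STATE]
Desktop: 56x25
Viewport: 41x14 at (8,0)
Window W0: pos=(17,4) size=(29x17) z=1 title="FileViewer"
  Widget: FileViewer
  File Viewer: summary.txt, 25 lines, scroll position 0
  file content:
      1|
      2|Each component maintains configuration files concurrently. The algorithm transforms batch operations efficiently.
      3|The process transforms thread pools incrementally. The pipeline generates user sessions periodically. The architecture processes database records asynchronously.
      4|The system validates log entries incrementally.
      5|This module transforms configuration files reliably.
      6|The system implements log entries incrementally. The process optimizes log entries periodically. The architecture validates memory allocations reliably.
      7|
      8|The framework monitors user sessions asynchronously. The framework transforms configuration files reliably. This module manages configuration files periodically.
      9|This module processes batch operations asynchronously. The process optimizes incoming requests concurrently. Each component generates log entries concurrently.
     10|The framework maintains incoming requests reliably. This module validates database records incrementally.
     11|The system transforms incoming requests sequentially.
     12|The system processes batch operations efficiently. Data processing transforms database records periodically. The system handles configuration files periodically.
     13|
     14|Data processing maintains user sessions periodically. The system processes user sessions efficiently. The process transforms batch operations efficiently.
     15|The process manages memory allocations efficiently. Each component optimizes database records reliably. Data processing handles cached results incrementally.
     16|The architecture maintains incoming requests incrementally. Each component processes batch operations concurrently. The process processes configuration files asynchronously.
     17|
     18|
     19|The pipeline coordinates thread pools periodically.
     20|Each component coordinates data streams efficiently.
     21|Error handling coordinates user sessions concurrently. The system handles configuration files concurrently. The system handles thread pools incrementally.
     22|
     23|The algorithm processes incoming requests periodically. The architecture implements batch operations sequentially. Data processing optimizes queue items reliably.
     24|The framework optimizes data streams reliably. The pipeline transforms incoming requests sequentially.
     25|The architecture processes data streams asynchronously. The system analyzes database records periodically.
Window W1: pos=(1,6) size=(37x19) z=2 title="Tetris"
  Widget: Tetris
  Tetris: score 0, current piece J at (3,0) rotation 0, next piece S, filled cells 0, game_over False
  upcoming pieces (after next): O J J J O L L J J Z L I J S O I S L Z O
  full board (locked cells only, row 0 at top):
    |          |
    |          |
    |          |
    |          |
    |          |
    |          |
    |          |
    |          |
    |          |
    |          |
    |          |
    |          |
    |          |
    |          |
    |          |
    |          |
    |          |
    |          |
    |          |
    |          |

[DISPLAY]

                                         
                                         
                                         
                                         
         ┏━━━━━━━━━━━━━━━━━━━━━━━━━━━┓   
         ┃ FileViewer                ┃   
━━━━━━━━━━━━━━━━━━━━━━━━━━━━━┓───────┨   
s                            ┃      ▲┃   
─────────────────────────────┨ains c█┃   
    │Next:                   ┃ms thr░┃   
    │ ░░                     ┃ log e░┃   
    │░░                      ┃ms con░┃   
    │                        ┃s log ░┃   
    │                        ┃      ░┃   


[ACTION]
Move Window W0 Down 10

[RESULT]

                                         
                                         
                                         
                                         
                                         
                                         
━━━━━━━━━━━━━━━━━━━━━━━━━━━━━┓           
s                            ┃           
─────────────────────────────┨━━━━━━━┓   
    │Next:                   ┃       ┃   
    │ ░░                     ┃───────┨   
    │░░                      ┃      ▲┃   
    │                        ┃ains c█┃   
    │                        ┃ms thr░┃   


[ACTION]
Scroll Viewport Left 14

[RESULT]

                                         
                                         
                                         
                                         
                                         
                                         
 ┏━━━━━━━━━━━━━━━━━━━━━━━━━━━━━━━━━━━┓   
 ┃ Tetris                            ┃   
 ┠───────────────────────────────────┨━━━
 ┃          │Next:                   ┃   
 ┃          │ ░░                     ┃───
 ┃          │░░                      ┃   
 ┃          │                        ┃ain
 ┃          │                        ┃ms 


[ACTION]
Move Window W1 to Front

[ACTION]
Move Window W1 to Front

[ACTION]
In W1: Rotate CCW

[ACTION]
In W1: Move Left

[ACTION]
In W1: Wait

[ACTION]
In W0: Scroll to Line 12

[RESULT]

                                         
                                         
                                         
                                         
                                         
                                         
 ┏━━━━━━━━━━━━━━━━━━━━━━━━━━━━━━━━━━━┓   
 ┃ Tetris                            ┃   
 ┠───────────────────────────────────┨━━━
 ┃          │Next:                   ┃   
 ┃          │ ░░                     ┃───
 ┃          │░░                      ┃ ba
 ┃          │                        ┃   
 ┃          │                        ┃tai


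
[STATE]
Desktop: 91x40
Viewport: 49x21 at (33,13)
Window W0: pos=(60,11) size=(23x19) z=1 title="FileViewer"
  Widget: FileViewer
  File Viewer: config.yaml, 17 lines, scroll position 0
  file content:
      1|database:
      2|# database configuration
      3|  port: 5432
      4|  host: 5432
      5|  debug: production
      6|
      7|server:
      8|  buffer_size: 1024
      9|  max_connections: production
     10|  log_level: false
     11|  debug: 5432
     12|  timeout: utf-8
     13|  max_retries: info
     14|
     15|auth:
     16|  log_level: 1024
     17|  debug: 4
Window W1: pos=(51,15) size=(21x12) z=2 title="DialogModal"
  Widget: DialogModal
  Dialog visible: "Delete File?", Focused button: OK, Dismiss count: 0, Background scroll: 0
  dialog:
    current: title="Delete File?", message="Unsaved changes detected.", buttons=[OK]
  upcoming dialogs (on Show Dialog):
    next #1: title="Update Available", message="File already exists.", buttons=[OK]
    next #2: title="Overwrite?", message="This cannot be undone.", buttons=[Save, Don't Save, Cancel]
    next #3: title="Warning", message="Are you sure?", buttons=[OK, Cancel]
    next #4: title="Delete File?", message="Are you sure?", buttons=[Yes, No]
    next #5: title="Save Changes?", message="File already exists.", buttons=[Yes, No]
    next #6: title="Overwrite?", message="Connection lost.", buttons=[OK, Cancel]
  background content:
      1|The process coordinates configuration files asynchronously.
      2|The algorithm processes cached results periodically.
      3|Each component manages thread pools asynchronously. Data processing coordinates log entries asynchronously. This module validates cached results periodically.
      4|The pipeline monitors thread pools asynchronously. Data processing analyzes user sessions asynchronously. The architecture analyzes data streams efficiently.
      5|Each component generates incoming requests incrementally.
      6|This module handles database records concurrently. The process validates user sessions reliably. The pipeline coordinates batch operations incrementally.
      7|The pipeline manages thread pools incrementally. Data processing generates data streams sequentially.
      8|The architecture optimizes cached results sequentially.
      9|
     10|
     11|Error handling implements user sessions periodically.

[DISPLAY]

                           ┠─────────────────────
                           ┃database:           ▲
                  ┏━━━━━━━━━━━━━━━━━━━┓configura█
                  ┃ DialogModal       ┃2        ░
                  ┠───────────────────┨2        ░
                  ┃The process coordin┃oduction ░
                  ┃Th┌─────────────┐ce┃         ░
                  ┃Ea│ Delete File?│na┃         ░
                  ┃Th│Unsaved chang│to┃ze: 1024 ░
                  ┃Ea│     [OK]    │ne┃ctions: p░
                  ┃Th└─────────────┘es┃: false  ░
                  ┃The pipeline manage┃32       ░
                  ┃The architecture op┃utf-8    ░
                  ┗━━━━━━━━━━━━━━━━━━━┛es: info ░
                           ┃                    ░
                           ┃auth:               ▼
                           ┗━━━━━━━━━━━━━━━━━━━━━
                                                 
                                                 
                                                 
                                                 


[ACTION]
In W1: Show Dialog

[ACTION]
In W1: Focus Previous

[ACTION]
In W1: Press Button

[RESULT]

                           ┠─────────────────────
                           ┃database:           ▲
                  ┏━━━━━━━━━━━━━━━━━━━┓configura█
                  ┃ DialogModal       ┃2        ░
                  ┠───────────────────┨2        ░
                  ┃The process coordin┃oduction ░
                  ┃The algorithm proce┃         ░
                  ┃Each component mana┃         ░
                  ┃The pipeline monito┃ze: 1024 ░
                  ┃Each component gene┃ctions: p░
                  ┃This module handles┃: false  ░
                  ┃The pipeline manage┃32       ░
                  ┃The architecture op┃utf-8    ░
                  ┗━━━━━━━━━━━━━━━━━━━┛es: info ░
                           ┃                    ░
                           ┃auth:               ▼
                           ┗━━━━━━━━━━━━━━━━━━━━━
                                                 
                                                 
                                                 
                                                 


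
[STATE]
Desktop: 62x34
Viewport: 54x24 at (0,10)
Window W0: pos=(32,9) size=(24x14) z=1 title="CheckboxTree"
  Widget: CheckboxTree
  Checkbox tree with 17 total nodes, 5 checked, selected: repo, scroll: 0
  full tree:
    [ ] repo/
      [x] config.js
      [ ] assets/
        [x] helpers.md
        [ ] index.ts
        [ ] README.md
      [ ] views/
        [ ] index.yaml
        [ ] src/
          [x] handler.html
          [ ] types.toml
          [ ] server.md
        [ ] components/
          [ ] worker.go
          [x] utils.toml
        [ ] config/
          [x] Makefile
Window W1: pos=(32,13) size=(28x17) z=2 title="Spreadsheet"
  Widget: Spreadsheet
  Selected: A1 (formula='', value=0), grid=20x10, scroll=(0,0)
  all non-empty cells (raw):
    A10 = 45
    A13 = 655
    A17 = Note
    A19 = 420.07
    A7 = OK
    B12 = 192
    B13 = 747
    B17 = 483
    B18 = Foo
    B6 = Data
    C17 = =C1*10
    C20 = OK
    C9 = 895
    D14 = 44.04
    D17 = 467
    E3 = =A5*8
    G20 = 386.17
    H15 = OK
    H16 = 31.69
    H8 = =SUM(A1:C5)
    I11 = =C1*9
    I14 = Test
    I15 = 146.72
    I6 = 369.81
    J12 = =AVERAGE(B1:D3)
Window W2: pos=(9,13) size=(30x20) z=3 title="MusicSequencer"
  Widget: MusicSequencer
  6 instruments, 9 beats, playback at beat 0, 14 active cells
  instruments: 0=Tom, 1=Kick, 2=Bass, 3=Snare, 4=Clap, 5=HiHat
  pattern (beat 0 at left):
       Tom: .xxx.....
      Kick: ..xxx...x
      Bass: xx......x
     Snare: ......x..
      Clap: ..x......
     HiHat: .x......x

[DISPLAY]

                                ┃ CheckboxTree        
                                ┠─────────────────────
                                ┃>[-] repo/           
         ┏━━━━━━━━━━━━━━━━━━━━━━━━━━━━┓━━━━━━━━━━━━━━━
         ┃ MusicSequencer             ┃dsheet         
         ┠────────────────────────────┨───────────────
         ┃      ▼12345678             ┃               
         ┃   Tom·███·····             ┃ A       B     
         ┃  Kick··███···█             ┃---------------
         ┃  Bass██······█             ┃   [0]       0 
         ┃ Snare······█··             ┃     0       0 
         ┃  Clap··█······             ┃     0       0 
         ┃ HiHat·█······█             ┃     0       0 
         ┃                            ┃     0       0 
         ┃                            ┃     0Data     
         ┃                            ┃             0 
         ┃                            ┃     0       0 
         ┃                            ┃     0       0 
         ┃                            ┃    45       0 
         ┃                            ┃━━━━━━━━━━━━━━━
         ┃                            ┃               
         ┃                            ┃               
         ┗━━━━━━━━━━━━━━━━━━━━━━━━━━━━┛               
                                                      


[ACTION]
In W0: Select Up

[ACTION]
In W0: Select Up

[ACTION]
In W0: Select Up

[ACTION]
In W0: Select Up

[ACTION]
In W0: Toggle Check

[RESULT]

                                ┃ CheckboxTree        
                                ┠─────────────────────
                                ┃>[x] repo/           
         ┏━━━━━━━━━━━━━━━━━━━━━━━━━━━━┓━━━━━━━━━━━━━━━
         ┃ MusicSequencer             ┃dsheet         
         ┠────────────────────────────┨───────────────
         ┃      ▼12345678             ┃               
         ┃   Tom·███·····             ┃ A       B     
         ┃  Kick··███···█             ┃---------------
         ┃  Bass██······█             ┃   [0]       0 
         ┃ Snare······█··             ┃     0       0 
         ┃  Clap··█······             ┃     0       0 
         ┃ HiHat·█······█             ┃     0       0 
         ┃                            ┃     0       0 
         ┃                            ┃     0Data     
         ┃                            ┃             0 
         ┃                            ┃     0       0 
         ┃                            ┃     0       0 
         ┃                            ┃    45       0 
         ┃                            ┃━━━━━━━━━━━━━━━
         ┃                            ┃               
         ┃                            ┃               
         ┗━━━━━━━━━━━━━━━━━━━━━━━━━━━━┛               
                                                      


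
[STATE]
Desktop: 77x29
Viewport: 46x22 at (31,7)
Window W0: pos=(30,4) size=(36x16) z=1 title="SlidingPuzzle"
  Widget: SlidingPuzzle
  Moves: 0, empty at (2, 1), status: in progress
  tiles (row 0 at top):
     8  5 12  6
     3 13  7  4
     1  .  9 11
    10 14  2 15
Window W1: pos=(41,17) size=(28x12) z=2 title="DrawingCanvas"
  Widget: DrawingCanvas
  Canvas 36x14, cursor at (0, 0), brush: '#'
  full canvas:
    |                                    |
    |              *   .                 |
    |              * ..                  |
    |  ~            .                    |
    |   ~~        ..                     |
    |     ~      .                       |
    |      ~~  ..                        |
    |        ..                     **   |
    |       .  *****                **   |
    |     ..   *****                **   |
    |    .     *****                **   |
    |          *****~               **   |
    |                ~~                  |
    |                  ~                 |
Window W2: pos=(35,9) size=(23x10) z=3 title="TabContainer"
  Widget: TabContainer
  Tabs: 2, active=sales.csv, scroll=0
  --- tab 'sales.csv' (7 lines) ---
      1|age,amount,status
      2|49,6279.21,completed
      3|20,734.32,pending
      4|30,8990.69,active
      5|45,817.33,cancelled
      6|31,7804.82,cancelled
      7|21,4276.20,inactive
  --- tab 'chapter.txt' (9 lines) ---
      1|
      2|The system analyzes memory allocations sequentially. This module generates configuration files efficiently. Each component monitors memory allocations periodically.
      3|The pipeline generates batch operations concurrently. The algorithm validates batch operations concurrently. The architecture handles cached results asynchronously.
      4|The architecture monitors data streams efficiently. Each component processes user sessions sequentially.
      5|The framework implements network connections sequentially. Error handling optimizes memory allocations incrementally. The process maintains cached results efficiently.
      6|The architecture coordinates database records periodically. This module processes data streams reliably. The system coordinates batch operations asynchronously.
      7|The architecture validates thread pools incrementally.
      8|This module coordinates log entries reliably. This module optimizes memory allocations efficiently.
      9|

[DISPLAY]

┌────┬────┬────┬────┐             ┃           
│  8 │  5 │ 12 │  6 │             ┃           
├───┏━━━━━━━━━━━━━━━━━━━━━┓       ┃           
│  3┃ TabContainer        ┃       ┃           
├───┠─────────────────────┨       ┃           
│  1┃[sales.csv]│ chapter.┃       ┃           
├───┃─────────────────────┃       ┃           
│ 10┃age,amount,status    ┃       ┃           
└───┃49,6279.21,completed ┃       ┃           
Move┃20,734.32,pending    ┃       ┃           
    ┃30,8990.69,active    ┃━━━━━━━━━━┓        
    ┗━━━━━━━━━━━━━━━━━━━━━┛          ┃        
━━━━━━━━━━┠──────────────────────────┨        
          ┃+                         ┃        
          ┃              *   .       ┃        
          ┃              * ..        ┃        
          ┃  ~            .          ┃        
          ┃   ~~        ..           ┃        
          ┃     ~      .             ┃        
          ┃      ~~  ..              ┃        
          ┃        ..                ┃        
          ┗━━━━━━━━━━━━━━━━━━━━━━━━━━┛        


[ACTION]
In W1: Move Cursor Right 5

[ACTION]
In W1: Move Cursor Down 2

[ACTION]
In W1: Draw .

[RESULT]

┌────┬────┬────┬────┐             ┃           
│  8 │  5 │ 12 │  6 │             ┃           
├───┏━━━━━━━━━━━━━━━━━━━━━┓       ┃           
│  3┃ TabContainer        ┃       ┃           
├───┠─────────────────────┨       ┃           
│  1┃[sales.csv]│ chapter.┃       ┃           
├───┃─────────────────────┃       ┃           
│ 10┃age,amount,status    ┃       ┃           
└───┃49,6279.21,completed ┃       ┃           
Move┃20,734.32,pending    ┃       ┃           
    ┃30,8990.69,active    ┃━━━━━━━━━━┓        
    ┗━━━━━━━━━━━━━━━━━━━━━┛          ┃        
━━━━━━━━━━┠──────────────────────────┨        
          ┃                          ┃        
          ┃              *   .       ┃        
          ┃     .        * ..        ┃        
          ┃  ~            .          ┃        
          ┃   ~~        ..           ┃        
          ┃     ~      .             ┃        
          ┃      ~~  ..              ┃        
          ┃        ..                ┃        
          ┗━━━━━━━━━━━━━━━━━━━━━━━━━━┛        


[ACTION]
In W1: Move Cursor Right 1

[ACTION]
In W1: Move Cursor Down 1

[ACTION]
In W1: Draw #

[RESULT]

┌────┬────┬────┬────┐             ┃           
│  8 │  5 │ 12 │  6 │             ┃           
├───┏━━━━━━━━━━━━━━━━━━━━━┓       ┃           
│  3┃ TabContainer        ┃       ┃           
├───┠─────────────────────┨       ┃           
│  1┃[sales.csv]│ chapter.┃       ┃           
├───┃─────────────────────┃       ┃           
│ 10┃age,amount,status    ┃       ┃           
└───┃49,6279.21,completed ┃       ┃           
Move┃20,734.32,pending    ┃       ┃           
    ┃30,8990.69,active    ┃━━━━━━━━━━┓        
    ┗━━━━━━━━━━━━━━━━━━━━━┛          ┃        
━━━━━━━━━━┠──────────────────────────┨        
          ┃                          ┃        
          ┃              *   .       ┃        
          ┃     .        * ..        ┃        
          ┃  ~   #        .          ┃        
          ┃   ~~        ..           ┃        
          ┃     ~      .             ┃        
          ┃      ~~  ..              ┃        
          ┃        ..                ┃        
          ┗━━━━━━━━━━━━━━━━━━━━━━━━━━┛        


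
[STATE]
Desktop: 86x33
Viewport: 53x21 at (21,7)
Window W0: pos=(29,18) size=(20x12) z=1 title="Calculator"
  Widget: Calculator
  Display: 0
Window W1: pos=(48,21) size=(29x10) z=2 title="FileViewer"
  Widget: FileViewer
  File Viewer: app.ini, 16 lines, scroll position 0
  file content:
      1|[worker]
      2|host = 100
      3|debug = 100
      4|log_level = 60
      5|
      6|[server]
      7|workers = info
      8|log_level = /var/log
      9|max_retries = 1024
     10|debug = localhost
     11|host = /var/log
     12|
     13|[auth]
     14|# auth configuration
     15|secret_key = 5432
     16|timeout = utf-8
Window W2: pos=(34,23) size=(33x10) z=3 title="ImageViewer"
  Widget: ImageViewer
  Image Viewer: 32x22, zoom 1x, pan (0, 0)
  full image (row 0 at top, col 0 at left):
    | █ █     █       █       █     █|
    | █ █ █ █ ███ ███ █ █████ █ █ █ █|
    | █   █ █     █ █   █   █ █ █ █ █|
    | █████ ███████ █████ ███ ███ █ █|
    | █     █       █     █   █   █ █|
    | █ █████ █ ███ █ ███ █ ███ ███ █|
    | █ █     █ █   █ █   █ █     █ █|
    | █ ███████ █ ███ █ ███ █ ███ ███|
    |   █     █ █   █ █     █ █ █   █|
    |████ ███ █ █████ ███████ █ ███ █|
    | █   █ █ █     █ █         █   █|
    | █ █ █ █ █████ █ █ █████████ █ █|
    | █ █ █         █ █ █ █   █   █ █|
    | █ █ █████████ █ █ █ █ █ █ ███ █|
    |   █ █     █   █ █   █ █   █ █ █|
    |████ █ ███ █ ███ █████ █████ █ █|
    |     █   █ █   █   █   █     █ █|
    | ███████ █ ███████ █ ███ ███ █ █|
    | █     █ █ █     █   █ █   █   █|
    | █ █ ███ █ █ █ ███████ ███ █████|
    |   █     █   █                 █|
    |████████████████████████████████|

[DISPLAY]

                                                     
                                                     
                                                     
                                                     
                                                     
                                                     
                                                     
                                                     
                                                     
                                                     
                                                     
        ┏━━━━━━━━━━━━━━━━━━┓                         
        ┃ Calculator       ┃                         
        ┠──────────────────┨                         
        ┃                 0┏━━━━━━━━━━━━━━━━━━━━━━━━━
        ┃┌───┬───┬───┬───┐ ┃ FileViewer              
        ┃│ 7 ┏━━━━━━━━━━━━━━━━━━━━━━━━━━━━━━━┓───────
        ┃├───┃ ImageViewer                   ┃       
        ┃│ 4 ┠───────────────────────────────┨       
        ┃├───┃ █ █     █       █       █     ┃       
        ┃│ 1 ┃ █ █ █ █ ███ ███ █ █████ █ █ █ ┃       


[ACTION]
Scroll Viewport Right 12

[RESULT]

                                                     
                                                     
                                                     
                                                     
                                                     
                                                     
                                                     
                                                     
                                                     
                                                     
                                                     
━━━━━━━━━━━━━━━┓                                     
lculator       ┃                                     
───────────────┨                                     
              0┏━━━━━━━━━━━━━━━━━━━━━━━━━━━┓         
─┬───┬───┬───┐ ┃ FileViewer                ┃         
 ┏━━━━━━━━━━━━━━━━━━━━━━━━━━━━━━━┓─────────┨         
─┃ ImageViewer                   ┃        ▲┃         
 ┠───────────────────────────────┨        █┃         
─┃ █ █     █       █       █     ┃        ░┃         
 ┃ █ █ █ █ ███ ███ █ █████ █ █ █ ┃        ░┃         


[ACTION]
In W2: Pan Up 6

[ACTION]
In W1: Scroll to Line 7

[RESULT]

                                                     
                                                     
                                                     
                                                     
                                                     
                                                     
                                                     
                                                     
                                                     
                                                     
                                                     
━━━━━━━━━━━━━━━┓                                     
lculator       ┃                                     
───────────────┨                                     
              0┏━━━━━━━━━━━━━━━━━━━━━━━━━━━┓         
─┬───┬───┬───┐ ┃ FileViewer                ┃         
 ┏━━━━━━━━━━━━━━━━━━━━━━━━━━━━━━━┓─────────┨         
─┃ ImageViewer                   ┃        ▲┃         
 ┠───────────────────────────────┨og      ░┃         
─┃ █ █     █       █       █     ┃        ░┃         
 ┃ █ █ █ █ ███ ███ █ █████ █ █ █ ┃        █┃         


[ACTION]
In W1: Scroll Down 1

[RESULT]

                                                     
                                                     
                                                     
                                                     
                                                     
                                                     
                                                     
                                                     
                                                     
                                                     
                                                     
━━━━━━━━━━━━━━━┓                                     
lculator       ┃                                     
───────────────┨                                     
              0┏━━━━━━━━━━━━━━━━━━━━━━━━━━━┓         
─┬───┬───┬───┐ ┃ FileViewer                ┃         
 ┏━━━━━━━━━━━━━━━━━━━━━━━━━━━━━━━┓─────────┨         
─┃ ImageViewer                   ┃og      ▲┃         
 ┠───────────────────────────────┨        ░┃         
─┃ █ █     █       █       █     ┃        ░┃         
 ┃ █ █ █ █ ███ ███ █ █████ █ █ █ ┃        █┃         
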